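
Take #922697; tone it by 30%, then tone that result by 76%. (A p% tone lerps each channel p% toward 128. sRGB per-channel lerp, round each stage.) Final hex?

#922697 is rgb(146, 38, 151).
Lerp each channel 30% toward 128:
  R: 146 + 0.3×(128−146) = 146 − 5.4 = 140.6 → 141
  G: 38 + 0.3×(128−38) = 38 + 27 = 65 → 65
  B: 151 + 0.3×(128−151) = 151 − 6.9 = 144.1 → 144
After the tone: rgb(141, 65, 144) = #8d4190.
Per channel, c → c + 0.76(128 − c):
  R: 141 + 0.76×(128−141) = 141 − 9.88 = 131.12 → 131
  G: 65 + 47.88 = 112.88 → 113
  B: 144 + 0.76×(128−144) = 144 − 12.16 = 131.84 → 132
rgb(131, 113, 132) = #837184.

#837184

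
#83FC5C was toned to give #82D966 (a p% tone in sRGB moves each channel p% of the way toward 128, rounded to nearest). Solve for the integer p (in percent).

#83FC5C is rgb(131, 252, 92); #82D966 is rgb(130, 217, 102).
On the G channel (widest range): 217 ≈ 252 + (p/100)(128 − 252), so p ≈ 100×(217 − 252)/(128 − 252) = -3500/-124 = 28.23.
p = 28 reproduces all three channels after rounding.

28%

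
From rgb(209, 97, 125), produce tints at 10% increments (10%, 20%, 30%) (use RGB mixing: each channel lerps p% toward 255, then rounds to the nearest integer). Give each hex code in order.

10%: (209 + 4.6 = 213.6→214, 97 + 15.8 = 112.8→113, 125 + 13 = 138→138) → #d6718a
20%: (209 + 9.2 = 218.2→218, 97 + 31.6 = 128.6→129, 125 + 26 = 151→151) → #da8197
30%: (209 + 13.8 = 222.8→223, 97 + 47.4 = 144.4→144, 125 + 39 = 164→164) → #df90a4

#d6718a, #da8197, #df90a4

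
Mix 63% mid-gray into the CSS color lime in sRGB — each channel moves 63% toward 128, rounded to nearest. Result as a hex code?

#51AF51

CSS lime is rgb(0, 255, 0).
A 63% tone moves each channel 63% toward 128:
  R: 0 + 80.64 = 80.64 → 81
  G: 255 − 80.01 = 174.99 → 175
  B: 0 + 80.64 = 80.64 → 81
rgb(81, 175, 81) = #51AF51.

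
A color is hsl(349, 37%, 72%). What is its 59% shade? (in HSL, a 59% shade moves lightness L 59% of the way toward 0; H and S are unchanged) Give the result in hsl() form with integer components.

hsl(349, 37%, 30%)

L moves 59% from 72 toward 0: 72 − 42.48 = 29.52 → 30.
H and S are unchanged.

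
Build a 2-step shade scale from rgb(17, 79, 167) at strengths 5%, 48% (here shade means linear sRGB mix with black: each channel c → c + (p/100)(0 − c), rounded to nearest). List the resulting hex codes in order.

5%: (17 − 0.85 = 16.15→16, 79 − 3.95 = 75.05→75, 167 − 8.35 = 158.65→159) → #104b9f
48%: (17 − 8.16 = 8.84→9, 79 − 37.92 = 41.08→41, 167 − 80.16 = 86.84→87) → #092957

#104b9f, #092957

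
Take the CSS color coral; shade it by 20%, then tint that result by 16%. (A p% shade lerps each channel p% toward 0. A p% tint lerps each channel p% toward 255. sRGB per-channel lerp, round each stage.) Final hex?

CSS coral is rgb(255, 127, 80).
Per channel, c → c + 0.2(0 − c):
  R: 255 + 0.2×(0−255) = 255 − 51 = 204 → 204
  G: 127 + 0.2×(0−127) = 127 − 25.4 = 101.6 → 102
  B: 80 − 16 = 64 → 64
After the shade: rgb(204, 102, 64) = #cc6640.
Lerp each channel 16% toward 255:
  R: 204 + 8.16 = 212.16 → 212
  G: 102 + 24.48 = 126.48 → 126
  B: 64 + 0.16×(255−64) = 64 + 30.56 = 94.56 → 95
rgb(212, 126, 95) = #d47e5f.

#d47e5f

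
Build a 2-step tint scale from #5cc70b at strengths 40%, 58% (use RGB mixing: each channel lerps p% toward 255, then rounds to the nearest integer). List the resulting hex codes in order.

#9ddd6d, #bbe799

#5cc70b is rgb(92, 199, 11).
40%: (92 + 65.2 = 157.2→157, 199 + 22.4 = 221.4→221, 11 + 97.6 = 108.6→109) → #9ddd6d
58%: (92 + 94.54 = 186.54→187, 199 + 32.48 = 231.48→231, 11 + 141.52 = 152.52→153) → #bbe799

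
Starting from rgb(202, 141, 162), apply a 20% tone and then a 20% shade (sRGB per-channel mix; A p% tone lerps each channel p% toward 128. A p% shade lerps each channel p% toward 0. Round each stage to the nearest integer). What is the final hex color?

#966E7C

Lerp each channel 20% toward 128:
  R: 202 − 14.8 = 187.2 → 187
  G: 141 − 2.6 = 138.4 → 138
  B: 162 − 6.8 = 155.2 → 155
After the tone: rgb(187, 138, 155) = #BB8A9B.
Lerp each channel 20% toward 0:
  R: 187 + 0.2×(0−187) = 187 − 37.4 = 149.6 → 150
  G: 138 + 0.2×(0−138) = 138 − 27.6 = 110.4 → 110
  B: 155 + 0.2×(0−155) = 155 − 31 = 124 → 124
rgb(150, 110, 124) = #966E7C.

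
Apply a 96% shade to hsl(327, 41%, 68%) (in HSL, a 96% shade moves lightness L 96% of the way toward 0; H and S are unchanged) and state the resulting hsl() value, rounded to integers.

L moves 96% from 68 toward 0: 68 − 65.28 = 2.72 → 3.
H and S are unchanged.

hsl(327, 41%, 3%)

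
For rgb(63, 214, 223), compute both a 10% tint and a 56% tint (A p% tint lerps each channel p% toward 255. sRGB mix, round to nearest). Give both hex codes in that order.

10% tint:
  R: 63 + 0.1×(255−63) = 63 + 19.2 = 82.2 → 82
  G: 214 + 0.1×(255−214) = 214 + 4.1 = 218.1 → 218
  B: 223 + 0.1×(255−223) = 223 + 3.2 = 226.2 → 226
  → #52DAE2
56% tint:
  R: 63 + 0.56×(255−63) = 63 + 107.52 = 170.52 → 171
  G: 214 + 22.96 = 236.96 → 237
  B: 223 + 17.92 = 240.92 → 241
  → #ABEDF1

#52DAE2, #ABEDF1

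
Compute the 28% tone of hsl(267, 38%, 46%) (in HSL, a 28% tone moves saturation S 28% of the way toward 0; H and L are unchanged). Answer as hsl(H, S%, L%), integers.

hsl(267, 27%, 46%)

S moves 28% from 38 toward 0: 38 − 10.64 = 27.36 → 27.
H and L are unchanged.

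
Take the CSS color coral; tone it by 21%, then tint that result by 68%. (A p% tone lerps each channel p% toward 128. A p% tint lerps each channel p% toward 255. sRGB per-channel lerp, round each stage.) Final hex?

#F6D6CA

CSS coral is rgb(255, 127, 80).
Lerp each channel 21% toward 128:
  R: 255 + 0.21×(128−255) = 255 − 26.67 = 228.33 → 228
  G: 127 + 0.21×(128−127) = 127 + 0.21 = 127.21 → 127
  B: 80 + 10.08 = 90.08 → 90
After the tone: rgb(228, 127, 90) = #E47F5A.
Per channel, c → c + 0.68(255 − c):
  R: 228 + 18.36 = 246.36 → 246
  G: 127 + 87.04 = 214.04 → 214
  B: 90 + 0.68×(255−90) = 90 + 112.2 = 202.2 → 202
rgb(246, 214, 202) = #F6D6CA.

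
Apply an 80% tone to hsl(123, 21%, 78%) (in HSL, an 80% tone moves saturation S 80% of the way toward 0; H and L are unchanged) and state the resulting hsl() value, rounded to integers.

S moves 80% from 21 toward 0: 21 − 16.8 = 4.2 → 4.
H and L are unchanged.

hsl(123, 4%, 78%)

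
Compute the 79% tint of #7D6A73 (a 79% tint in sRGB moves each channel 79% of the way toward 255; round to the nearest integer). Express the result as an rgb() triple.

#7D6A73 is rgb(125, 106, 115).
A 79% tint moves each channel 79% toward 255:
  R: 125 + 102.7 = 227.7 → 228
  G: 106 + 117.71 = 223.71 → 224
  B: 115 + 110.6 = 225.6 → 226

rgb(228, 224, 226)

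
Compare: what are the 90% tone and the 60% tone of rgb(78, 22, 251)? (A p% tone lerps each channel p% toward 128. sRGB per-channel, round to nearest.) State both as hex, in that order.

#7B758C, #6C56B1

90% tone:
  R: 78 + 45 = 123 → 123
  G: 22 + 0.9×(128−22) = 22 + 95.4 = 117.4 → 117
  B: 251 − 110.7 = 140.3 → 140
  → #7B758C
60% tone:
  R: 78 + 0.6×(128−78) = 78 + 30 = 108 → 108
  G: 22 + 0.6×(128−22) = 22 + 63.6 = 85.6 → 86
  B: 251 + 0.6×(128−251) = 251 − 73.8 = 177.2 → 177
  → #6C56B1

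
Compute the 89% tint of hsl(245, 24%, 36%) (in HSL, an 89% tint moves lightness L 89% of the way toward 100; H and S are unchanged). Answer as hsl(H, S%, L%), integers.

L moves 89% from 36 toward 100: 36 + 56.96 = 92.96 → 93.
H and S are unchanged.

hsl(245, 24%, 93%)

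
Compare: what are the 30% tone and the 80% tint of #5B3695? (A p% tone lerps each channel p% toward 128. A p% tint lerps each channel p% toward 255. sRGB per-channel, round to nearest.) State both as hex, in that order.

#5B3695 is rgb(91, 54, 149).
30% tone:
  R: 91 + 0.3×(128−91) = 91 + 11.1 = 102.1 → 102
  G: 54 + 0.3×(128−54) = 54 + 22.2 = 76.2 → 76
  B: 149 + 0.3×(128−149) = 149 − 6.3 = 142.7 → 143
  → #664C8F
80% tint:
  R: 91 + 131.2 = 222.2 → 222
  G: 54 + 0.8×(255−54) = 54 + 160.8 = 214.8 → 215
  B: 149 + 0.8×(255−149) = 149 + 84.8 = 233.8 → 234
  → #DED7EA

#664C8F, #DED7EA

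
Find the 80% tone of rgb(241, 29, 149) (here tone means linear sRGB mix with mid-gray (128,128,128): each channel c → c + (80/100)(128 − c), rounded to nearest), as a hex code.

#976c84

Lerp each channel 80% toward 128:
  R: 241 + 0.8×(128−241) = 241 − 90.4 = 150.6 → 151
  G: 29 + 0.8×(128−29) = 29 + 79.2 = 108.2 → 108
  B: 149 − 16.8 = 132.2 → 132
rgb(151, 108, 132) = #976c84.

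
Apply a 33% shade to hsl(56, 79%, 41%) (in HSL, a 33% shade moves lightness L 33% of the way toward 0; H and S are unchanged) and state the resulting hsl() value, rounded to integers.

hsl(56, 79%, 27%)

L moves 33% from 41 toward 0: 41 − 13.53 = 27.47 → 27.
H and S are unchanged.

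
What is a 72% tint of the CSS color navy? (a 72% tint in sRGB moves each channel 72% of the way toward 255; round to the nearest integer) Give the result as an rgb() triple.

CSS navy is rgb(0, 0, 128).
A 72% tint moves each channel 72% toward 255:
  R: 0 + 0.72×(255−0) = 0 + 183.6 = 183.6 → 184
  G: 0 + 183.6 = 183.6 → 184
  B: 128 + 0.72×(255−128) = 128 + 91.44 = 219.44 → 219

rgb(184, 184, 219)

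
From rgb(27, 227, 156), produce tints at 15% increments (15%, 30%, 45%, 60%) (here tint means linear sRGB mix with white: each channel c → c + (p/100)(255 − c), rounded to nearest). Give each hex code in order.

#3de7ab, #5febba, #82f0c9, #a4f4d7

15%: (27 + 34.2 = 61.2→61, 227 + 4.2 = 231.2→231, 156 + 14.85 = 170.85→171) → #3de7ab
30%: (27 + 68.4 = 95.4→95, 227 + 8.4 = 235.4→235, 156 + 29.7 = 185.7→186) → #5febba
45%: (27 + 102.6 = 129.6→130, 227 + 12.6 = 239.6→240, 156 + 44.55 = 200.55→201) → #82f0c9
60%: (27 + 136.8 = 163.8→164, 227 + 16.8 = 243.8→244, 156 + 59.4 = 215.4→215) → #a4f4d7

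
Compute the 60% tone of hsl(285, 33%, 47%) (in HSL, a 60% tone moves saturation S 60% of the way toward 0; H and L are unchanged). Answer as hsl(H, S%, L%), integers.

hsl(285, 13%, 47%)

S moves 60% from 33 toward 0: 33 − 19.8 = 13.2 → 13.
H and L are unchanged.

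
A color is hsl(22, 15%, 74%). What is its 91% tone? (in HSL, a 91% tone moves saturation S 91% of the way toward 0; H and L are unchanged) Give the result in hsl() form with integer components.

S moves 91% from 15 toward 0: 15 − 13.65 = 1.35 → 1.
H and L are unchanged.

hsl(22, 1%, 74%)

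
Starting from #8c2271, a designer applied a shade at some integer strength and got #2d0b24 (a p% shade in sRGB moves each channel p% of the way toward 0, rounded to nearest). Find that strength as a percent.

#8c2271 is rgb(140, 34, 113); #2d0b24 is rgb(45, 11, 36).
On the R channel (widest range): 45 ≈ 140 + (p/100)(0 − 140), so p ≈ 100×(45 − 140)/(0 − 140) = -9500/-140 = 67.86.
p = 68 reproduces all three channels after rounding.

68%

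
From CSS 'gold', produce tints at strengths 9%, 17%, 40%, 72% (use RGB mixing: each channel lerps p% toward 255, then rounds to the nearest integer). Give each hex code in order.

#ffdb17, #ffde2b, #ffe766, #fff4b8

CSS gold is rgb(255, 215, 0).
9%: (255→255, 215 + 3.6 = 218.6→219, 0 + 22.95 = 22.95→23) → #ffdb17
17%: (255→255, 215 + 6.8 = 221.8→222, 0 + 43.35 = 43.35→43) → #ffde2b
40%: (255→255, 215 + 16 = 231→231, 0 + 102 = 102→102) → #ffe766
72%: (255→255, 215 + 28.8 = 243.8→244, 0 + 183.6 = 183.6→184) → #fff4b8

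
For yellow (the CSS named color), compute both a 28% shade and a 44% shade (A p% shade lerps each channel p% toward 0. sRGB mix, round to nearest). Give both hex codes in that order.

#B8B800, #8F8F00

CSS yellow is rgb(255, 255, 0).
28% shade:
  R: 255 + 0.28×(0−255) = 255 − 71.4 = 183.6 → 184
  G: 255 + 0.28×(0−255) = 255 − 71.4 = 183.6 → 184
  B: 0 + 0.28×(0−0) = 0 + 0 = 0 → 0
  → #B8B800
44% shade:
  R: 255 + 0.44×(0−255) = 255 − 112.2 = 142.8 → 143
  G: 255 − 112.2 = 142.8 → 143
  B: 0 + 0 = 0 → 0
  → #8F8F00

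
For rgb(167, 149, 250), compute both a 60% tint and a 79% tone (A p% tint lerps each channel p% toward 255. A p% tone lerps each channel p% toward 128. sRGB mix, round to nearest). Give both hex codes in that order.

#dcd5fd, #88849a

60% tint:
  R: 167 + 0.6×(255−167) = 167 + 52.8 = 219.8 → 220
  G: 149 + 63.6 = 212.6 → 213
  B: 250 + 0.6×(255−250) = 250 + 3 = 253 → 253
  → #dcd5fd
79% tone:
  R: 167 + 0.79×(128−167) = 167 − 30.81 = 136.19 → 136
  G: 149 + 0.79×(128−149) = 149 − 16.59 = 132.41 → 132
  B: 250 + 0.79×(128−250) = 250 − 96.38 = 153.62 → 154
  → #88849a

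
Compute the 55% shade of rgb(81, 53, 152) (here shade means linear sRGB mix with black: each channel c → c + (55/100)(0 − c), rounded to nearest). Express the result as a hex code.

#241844

Lerp each channel 55% toward 0:
  R: 81 + 0.55×(0−81) = 81 − 44.55 = 36.45 → 36
  G: 53 + 0.55×(0−53) = 53 − 29.15 = 23.85 → 24
  B: 152 + 0.55×(0−152) = 152 − 83.6 = 68.4 → 68
rgb(36, 24, 68) = #241844.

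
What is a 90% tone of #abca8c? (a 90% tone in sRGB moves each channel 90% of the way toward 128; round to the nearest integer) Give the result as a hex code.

#848781

#abca8c is rgb(171, 202, 140).
Lerp each channel 90% toward 128:
  R: 171 − 38.7 = 132.3 → 132
  G: 202 + 0.9×(128−202) = 202 − 66.6 = 135.4 → 135
  B: 140 + 0.9×(128−140) = 140 − 10.8 = 129.2 → 129
rgb(132, 135, 129) = #848781.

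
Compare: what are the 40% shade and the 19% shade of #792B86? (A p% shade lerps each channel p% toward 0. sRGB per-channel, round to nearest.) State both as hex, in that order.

#792B86 is rgb(121, 43, 134).
40% shade:
  R: 121 + 0.4×(0−121) = 121 − 48.4 = 72.6 → 73
  G: 43 + 0.4×(0−43) = 43 − 17.2 = 25.8 → 26
  B: 134 + 0.4×(0−134) = 134 − 53.6 = 80.4 → 80
  → #491A50
19% shade:
  R: 121 + 0.19×(0−121) = 121 − 22.99 = 98.01 → 98
  G: 43 + 0.19×(0−43) = 43 − 8.17 = 34.83 → 35
  B: 134 + 0.19×(0−134) = 134 − 25.46 = 108.54 → 109
  → #62236D

#491A50, #62236D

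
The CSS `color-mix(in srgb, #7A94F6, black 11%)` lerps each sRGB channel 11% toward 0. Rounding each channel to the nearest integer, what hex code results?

#7A94F6 is rgb(122, 148, 246).
Lerp each channel 11% toward 0:
  R: 122 − 13.42 = 108.58 → 109
  G: 148 + 0.11×(0−148) = 148 − 16.28 = 131.72 → 132
  B: 246 − 27.06 = 218.94 → 219
rgb(109, 132, 219) = #6D84DB.

#6D84DB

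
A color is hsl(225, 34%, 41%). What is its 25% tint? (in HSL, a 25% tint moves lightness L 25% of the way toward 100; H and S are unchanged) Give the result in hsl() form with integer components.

hsl(225, 34%, 56%)

L moves 25% from 41 toward 100: 41 + 14.75 = 55.75 → 56.
H and S are unchanged.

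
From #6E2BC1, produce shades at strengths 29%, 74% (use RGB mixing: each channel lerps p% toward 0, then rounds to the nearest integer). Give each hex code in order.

#4E1F89, #1D0B32

#6E2BC1 is rgb(110, 43, 193).
29%: (110 − 31.9 = 78.1→78, 43 − 12.47 = 30.53→31, 193 − 55.97 = 137.03→137) → #4E1F89
74%: (110 − 81.4 = 28.6→29, 43 − 31.82 = 11.18→11, 193 − 142.82 = 50.18→50) → #1D0B32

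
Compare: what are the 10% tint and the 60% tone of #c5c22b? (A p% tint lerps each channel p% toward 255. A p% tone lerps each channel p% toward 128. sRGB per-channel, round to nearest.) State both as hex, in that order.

#c5c22b is rgb(197, 194, 43).
10% tint:
  R: 197 + 0.1×(255−197) = 197 + 5.8 = 202.8 → 203
  G: 194 + 0.1×(255−194) = 194 + 6.1 = 200.1 → 200
  B: 43 + 0.1×(255−43) = 43 + 21.2 = 64.2 → 64
  → #cbc840
60% tone:
  R: 197 + 0.6×(128−197) = 197 − 41.4 = 155.6 → 156
  G: 194 + 0.6×(128−194) = 194 − 39.6 = 154.4 → 154
  B: 43 + 0.6×(128−43) = 43 + 51 = 94 → 94
  → #9c9a5e

#cbc840, #9c9a5e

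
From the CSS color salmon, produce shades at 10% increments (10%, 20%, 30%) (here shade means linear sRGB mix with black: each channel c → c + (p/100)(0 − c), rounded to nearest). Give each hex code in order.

CSS salmon is rgb(250, 128, 114).
10%: (250 − 25 = 225→225, 128 − 12.8 = 115.2→115, 114 − 11.4 = 102.6→103) → #e17367
20%: (250 − 50 = 200→200, 128 − 25.6 = 102.4→102, 114 − 22.8 = 91.2→91) → #c8665b
30%: (250 − 75 = 175→175, 128 − 38.4 = 89.6→90, 114 − 34.2 = 79.8→80) → #af5a50

#e17367, #c8665b, #af5a50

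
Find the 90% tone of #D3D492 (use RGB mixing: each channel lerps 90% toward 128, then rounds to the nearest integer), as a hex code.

#888882

#D3D492 is rgb(211, 212, 146).
A 90% tone moves each channel 90% toward 128:
  R: 211 + 0.9×(128−211) = 211 − 74.7 = 136.3 → 136
  G: 212 + 0.9×(128−212) = 212 − 75.6 = 136.4 → 136
  B: 146 − 16.2 = 129.8 → 130
rgb(136, 136, 130) = #888882.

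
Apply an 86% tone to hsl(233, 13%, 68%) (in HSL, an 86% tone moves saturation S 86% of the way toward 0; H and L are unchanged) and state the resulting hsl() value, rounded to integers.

S moves 86% from 13 toward 0: 13 − 11.18 = 1.82 → 2.
H and L are unchanged.

hsl(233, 2%, 68%)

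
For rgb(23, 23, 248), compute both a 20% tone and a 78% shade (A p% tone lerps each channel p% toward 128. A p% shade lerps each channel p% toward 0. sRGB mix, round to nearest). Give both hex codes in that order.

20% tone:
  R: 23 + 0.2×(128−23) = 23 + 21 = 44 → 44
  G: 23 + 21 = 44 → 44
  B: 248 + 0.2×(128−248) = 248 − 24 = 224 → 224
  → #2c2ce0
78% shade:
  R: 23 + 0.78×(0−23) = 23 − 17.94 = 5.06 → 5
  G: 23 + 0.78×(0−23) = 23 − 17.94 = 5.06 → 5
  B: 248 + 0.78×(0−248) = 248 − 193.44 = 54.56 → 55
  → #050537

#2c2ce0, #050537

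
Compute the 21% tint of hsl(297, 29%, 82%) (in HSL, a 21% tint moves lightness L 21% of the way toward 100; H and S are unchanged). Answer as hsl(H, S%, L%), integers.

hsl(297, 29%, 86%)

L moves 21% from 82 toward 100: 82 + 3.78 = 85.78 → 86.
H and S are unchanged.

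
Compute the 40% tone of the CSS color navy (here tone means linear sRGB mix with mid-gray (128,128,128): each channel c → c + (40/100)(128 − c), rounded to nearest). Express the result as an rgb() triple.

CSS navy is rgb(0, 0, 128).
Per channel, c → c + 0.4(128 − c):
  R: 0 + 51.2 = 51.2 → 51
  G: 0 + 0.4×(128−0) = 0 + 51.2 = 51.2 → 51
  B: 128 + 0 = 128 → 128

rgb(51, 51, 128)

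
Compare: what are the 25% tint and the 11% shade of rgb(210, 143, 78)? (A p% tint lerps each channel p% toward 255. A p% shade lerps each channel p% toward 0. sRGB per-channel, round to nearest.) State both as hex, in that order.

#ddab7a, #bb7f45

25% tint:
  R: 210 + 11.25 = 221.25 → 221
  G: 143 + 28 = 171 → 171
  B: 78 + 0.25×(255−78) = 78 + 44.25 = 122.25 → 122
  → #ddab7a
11% shade:
  R: 210 − 23.1 = 186.9 → 187
  G: 143 + 0.11×(0−143) = 143 − 15.73 = 127.27 → 127
  B: 78 − 8.58 = 69.42 → 69
  → #bb7f45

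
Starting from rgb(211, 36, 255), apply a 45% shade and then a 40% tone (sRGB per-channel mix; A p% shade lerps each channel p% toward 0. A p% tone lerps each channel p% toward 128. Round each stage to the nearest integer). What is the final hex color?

Per channel, c → c + 0.45(0 − c):
  R: 211 + 0.45×(0−211) = 211 − 94.95 = 116.05 → 116
  G: 36 + 0.45×(0−36) = 36 − 16.2 = 19.8 → 20
  B: 255 + 0.45×(0−255) = 255 − 114.75 = 140.25 → 140
After the shade: rgb(116, 20, 140) = #74148c.
A 40% tone moves each channel 40% toward 128:
  R: 116 + 4.8 = 120.8 → 121
  G: 20 + 0.4×(128−20) = 20 + 43.2 = 63.2 → 63
  B: 140 + 0.4×(128−140) = 140 − 4.8 = 135.2 → 135
rgb(121, 63, 135) = #793f87.

#793f87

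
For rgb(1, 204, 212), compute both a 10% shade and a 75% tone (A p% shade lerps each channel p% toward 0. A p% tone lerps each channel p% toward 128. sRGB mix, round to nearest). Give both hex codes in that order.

10% shade:
  R: 1 + 0.1×(0−1) = 1 − 0.1 = 0.9 → 1
  G: 204 + 0.1×(0−204) = 204 − 20.4 = 183.6 → 184
  B: 212 + 0.1×(0−212) = 212 − 21.2 = 190.8 → 191
  → #01B8BF
75% tone:
  R: 1 + 95.25 = 96.25 → 96
  G: 204 + 0.75×(128−204) = 204 − 57 = 147 → 147
  B: 212 − 63 = 149 → 149
  → #609395

#01B8BF, #609395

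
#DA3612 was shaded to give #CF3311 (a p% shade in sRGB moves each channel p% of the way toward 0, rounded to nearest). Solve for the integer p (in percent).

5%

#DA3612 is rgb(218, 54, 18); #CF3311 is rgb(207, 51, 17).
On the R channel (widest range): 207 ≈ 218 + (p/100)(0 − 218), so p ≈ 100×(207 − 218)/(0 − 218) = -1100/-218 = 5.05.
p = 5 reproduces all three channels after rounding.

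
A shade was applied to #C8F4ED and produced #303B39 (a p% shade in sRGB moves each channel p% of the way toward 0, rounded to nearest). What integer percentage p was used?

76%

#C8F4ED is rgb(200, 244, 237); #303B39 is rgb(48, 59, 57).
On the G channel (widest range): 59 ≈ 244 + (p/100)(0 − 244), so p ≈ 100×(59 − 244)/(0 − 244) = -18500/-244 = 75.82.
p = 76 reproduces all three channels after rounding.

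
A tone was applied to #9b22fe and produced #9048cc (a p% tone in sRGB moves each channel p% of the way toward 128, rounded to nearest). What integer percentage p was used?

40%

#9b22fe is rgb(155, 34, 254); #9048cc is rgb(144, 72, 204).
On the B channel (widest range): 204 ≈ 254 + (p/100)(128 − 254), so p ≈ 100×(204 − 254)/(128 − 254) = -5000/-126 = 39.68.
p = 40 reproduces all three channels after rounding.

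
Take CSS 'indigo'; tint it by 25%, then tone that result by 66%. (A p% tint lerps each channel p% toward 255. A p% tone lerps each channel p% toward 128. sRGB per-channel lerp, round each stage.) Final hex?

CSS indigo is rgb(75, 0, 130).
A 25% tint moves each channel 25% toward 255:
  R: 75 + 0.25×(255−75) = 75 + 45 = 120 → 120
  G: 0 + 0.25×(255−0) = 0 + 63.75 = 63.75 → 64
  B: 130 + 0.25×(255−130) = 130 + 31.25 = 161.25 → 161
After the tint: rgb(120, 64, 161) = #7840A1.
Per channel, c → c + 0.66(128 − c):
  R: 120 + 0.66×(128−120) = 120 + 5.28 = 125.28 → 125
  G: 64 + 42.24 = 106.24 → 106
  B: 161 − 21.78 = 139.22 → 139
rgb(125, 106, 139) = #7D6A8B.

#7D6A8B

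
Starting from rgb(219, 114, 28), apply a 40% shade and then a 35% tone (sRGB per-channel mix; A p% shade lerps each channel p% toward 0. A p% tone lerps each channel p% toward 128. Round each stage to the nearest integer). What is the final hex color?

A 40% shade moves each channel 40% toward 0:
  R: 219 + 0.4×(0−219) = 219 − 87.6 = 131.4 → 131
  G: 114 − 45.6 = 68.4 → 68
  B: 28 + 0.4×(0−28) = 28 − 11.2 = 16.8 → 17
After the shade: rgb(131, 68, 17) = #834411.
A 35% tone moves each channel 35% toward 128:
  R: 131 − 1.05 = 129.95 → 130
  G: 68 + 0.35×(128−68) = 68 + 21 = 89 → 89
  B: 17 + 0.35×(128−17) = 17 + 38.85 = 55.85 → 56
rgb(130, 89, 56) = #825938.

#825938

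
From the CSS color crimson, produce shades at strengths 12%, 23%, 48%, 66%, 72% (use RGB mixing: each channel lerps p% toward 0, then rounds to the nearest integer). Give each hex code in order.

CSS crimson is rgb(220, 20, 60).
12%: (220 − 26.4 = 193.6→194, 20 − 2.4 = 17.6→18, 60 − 7.2 = 52.8→53) → #c21235
23%: (220 − 50.6 = 169.4→169, 20 − 4.6 = 15.4→15, 60 − 13.8 = 46.2→46) → #a90f2e
48%: (220 − 105.6 = 114.4→114, 20 − 9.6 = 10.4→10, 60 − 28.8 = 31.2→31) → #720a1f
66%: (220 − 145.2 = 74.8→75, 20 − 13.2 = 6.8→7, 60 − 39.6 = 20.4→20) → #4b0714
72%: (220 − 158.4 = 61.6→62, 20 − 14.4 = 5.6→6, 60 − 43.2 = 16.8→17) → #3e0611

#c21235, #a90f2e, #720a1f, #4b0714, #3e0611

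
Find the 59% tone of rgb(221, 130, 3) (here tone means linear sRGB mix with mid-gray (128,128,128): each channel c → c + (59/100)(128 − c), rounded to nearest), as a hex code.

#A6814D

Per channel, c → c + 0.59(128 − c):
  R: 221 + 0.59×(128−221) = 221 − 54.87 = 166.13 → 166
  G: 130 + 0.59×(128−130) = 130 − 1.18 = 128.82 → 129
  B: 3 + 73.75 = 76.75 → 77
rgb(166, 129, 77) = #A6814D.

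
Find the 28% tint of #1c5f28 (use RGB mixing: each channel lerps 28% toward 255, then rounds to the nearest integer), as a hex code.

#5c8c64

#1c5f28 is rgb(28, 95, 40).
Per channel, c → c + 0.28(255 − c):
  R: 28 + 63.56 = 91.56 → 92
  G: 95 + 44.8 = 139.8 → 140
  B: 40 + 0.28×(255−40) = 40 + 60.2 = 100.2 → 100
rgb(92, 140, 100) = #5c8c64.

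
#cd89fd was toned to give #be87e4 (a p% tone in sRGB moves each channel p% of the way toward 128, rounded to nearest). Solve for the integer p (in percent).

20%

#cd89fd is rgb(205, 137, 253); #be87e4 is rgb(190, 135, 228).
On the B channel (widest range): 228 ≈ 253 + (p/100)(128 − 253), so p ≈ 100×(228 − 253)/(128 − 253) = -2500/-125 = 20.00.
p = 20 reproduces all three channels after rounding.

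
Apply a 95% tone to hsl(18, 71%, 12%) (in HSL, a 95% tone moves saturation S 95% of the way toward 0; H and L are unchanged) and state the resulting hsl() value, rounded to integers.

S moves 95% from 71 toward 0: 71 − 67.45 = 3.55 → 4.
H and L are unchanged.

hsl(18, 4%, 12%)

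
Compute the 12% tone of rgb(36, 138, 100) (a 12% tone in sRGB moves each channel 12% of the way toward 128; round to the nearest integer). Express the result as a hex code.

#2F8967

Per channel, c → c + 0.12(128 − c):
  R: 36 + 0.12×(128−36) = 36 + 11.04 = 47.04 → 47
  G: 138 − 1.2 = 136.8 → 137
  B: 100 + 0.12×(128−100) = 100 + 3.36 = 103.36 → 103
rgb(47, 137, 103) = #2F8967.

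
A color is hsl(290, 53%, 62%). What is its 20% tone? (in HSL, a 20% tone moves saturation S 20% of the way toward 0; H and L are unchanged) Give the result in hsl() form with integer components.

hsl(290, 42%, 62%)

S moves 20% from 53 toward 0: 53 − 10.6 = 42.4 → 42.
H and L are unchanged.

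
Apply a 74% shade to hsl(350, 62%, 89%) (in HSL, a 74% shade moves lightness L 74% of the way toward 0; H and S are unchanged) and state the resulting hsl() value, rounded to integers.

hsl(350, 62%, 23%)

L moves 74% from 89 toward 0: 89 − 65.86 = 23.14 → 23.
H and S are unchanged.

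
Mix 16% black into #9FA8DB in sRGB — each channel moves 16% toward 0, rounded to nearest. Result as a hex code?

#868DB8

#9FA8DB is rgb(159, 168, 219).
Lerp each channel 16% toward 0:
  R: 159 − 25.44 = 133.56 → 134
  G: 168 + 0.16×(0−168) = 168 − 26.88 = 141.12 → 141
  B: 219 − 35.04 = 183.96 → 184
rgb(134, 141, 184) = #868DB8.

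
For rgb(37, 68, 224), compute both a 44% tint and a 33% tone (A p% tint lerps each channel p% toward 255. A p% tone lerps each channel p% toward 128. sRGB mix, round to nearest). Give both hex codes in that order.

44% tint:
  R: 37 + 95.92 = 132.92 → 133
  G: 68 + 0.44×(255−68) = 68 + 82.28 = 150.28 → 150
  B: 224 + 0.44×(255−224) = 224 + 13.64 = 237.64 → 238
  → #8596EE
33% tone:
  R: 37 + 30.03 = 67.03 → 67
  G: 68 + 0.33×(128−68) = 68 + 19.8 = 87.8 → 88
  B: 224 + 0.33×(128−224) = 224 − 31.68 = 192.32 → 192
  → #4358C0

#8596EE, #4358C0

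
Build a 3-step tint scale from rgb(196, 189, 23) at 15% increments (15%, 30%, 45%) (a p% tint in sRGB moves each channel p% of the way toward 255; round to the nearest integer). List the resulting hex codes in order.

15%: (196 + 8.85 = 204.85→205, 189 + 9.9 = 198.9→199, 23 + 34.8 = 57.8→58) → #cdc73a
30%: (196 + 17.7 = 213.7→214, 189 + 19.8 = 208.8→209, 23 + 69.6 = 92.6→93) → #d6d15d
45%: (196 + 26.55 = 222.55→223, 189 + 29.7 = 218.7→219, 23 + 104.4 = 127.4→127) → #dfdb7f

#cdc73a, #d6d15d, #dfdb7f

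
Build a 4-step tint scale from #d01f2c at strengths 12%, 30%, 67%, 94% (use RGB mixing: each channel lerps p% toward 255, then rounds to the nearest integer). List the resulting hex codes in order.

#d63a45, #de626b, #efb5b9, #fcf2f2

#d01f2c is rgb(208, 31, 44).
12%: (208 + 5.64 = 213.64→214, 31 + 26.88 = 57.88→58, 44 + 25.32 = 69.32→69) → #d63a45
30%: (208 + 14.1 = 222.1→222, 31 + 67.2 = 98.2→98, 44 + 63.3 = 107.3→107) → #de626b
67%: (208 + 31.49 = 239.49→239, 31 + 150.08 = 181.08→181, 44 + 141.37 = 185.37→185) → #efb5b9
94%: (208 + 44.18 = 252.18→252, 31 + 210.56 = 241.56→242, 44 + 198.34 = 242.34→242) → #fcf2f2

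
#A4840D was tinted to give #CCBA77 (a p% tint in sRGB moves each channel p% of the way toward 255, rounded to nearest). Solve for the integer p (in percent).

#A4840D is rgb(164, 132, 13); #CCBA77 is rgb(204, 186, 119).
On the B channel (widest range): 119 ≈ 13 + (p/100)(255 − 13), so p ≈ 100×(119 − 13)/(255 − 13) = 10600/242 = 43.80.
p = 44 reproduces all three channels after rounding.

44%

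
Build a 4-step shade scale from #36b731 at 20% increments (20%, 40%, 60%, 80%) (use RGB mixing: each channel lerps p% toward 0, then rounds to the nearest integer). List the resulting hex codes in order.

#2b9227, #206e1d, #164914, #0b250a

#36b731 is rgb(54, 183, 49).
20%: (54 − 10.8 = 43.2→43, 183 − 36.6 = 146.4→146, 49 − 9.8 = 39.2→39) → #2b9227
40%: (54 − 21.6 = 32.4→32, 183 − 73.2 = 109.8→110, 49 − 19.6 = 29.4→29) → #206e1d
60%: (54 − 32.4 = 21.6→22, 183 − 109.8 = 73.2→73, 49 − 29.4 = 19.6→20) → #164914
80%: (54 − 43.2 = 10.8→11, 183 − 146.4 = 36.6→37, 49 − 39.2 = 9.8→10) → #0b250a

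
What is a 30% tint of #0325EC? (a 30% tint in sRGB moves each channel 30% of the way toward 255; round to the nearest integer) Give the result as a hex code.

#0325EC is rgb(3, 37, 236).
Per channel, c → c + 0.3(255 − c):
  R: 3 + 0.3×(255−3) = 3 + 75.6 = 78.6 → 79
  G: 37 + 65.4 = 102.4 → 102
  B: 236 + 0.3×(255−236) = 236 + 5.7 = 241.7 → 242
rgb(79, 102, 242) = #4F66F2.

#4F66F2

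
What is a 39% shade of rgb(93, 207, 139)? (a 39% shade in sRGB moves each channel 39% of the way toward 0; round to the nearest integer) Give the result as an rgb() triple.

rgb(57, 126, 85)

Lerp each channel 39% toward 0:
  R: 93 − 36.27 = 56.73 → 57
  G: 207 − 80.73 = 126.27 → 126
  B: 139 − 54.21 = 84.79 → 85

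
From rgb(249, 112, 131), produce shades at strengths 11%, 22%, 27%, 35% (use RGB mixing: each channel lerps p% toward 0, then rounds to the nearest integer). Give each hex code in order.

11%: (249 − 27.39 = 221.61→222, 112 − 12.32 = 99.68→100, 131 − 14.41 = 116.59→117) → #DE6475
22%: (249 − 54.78 = 194.22→194, 112 − 24.64 = 87.36→87, 131 − 28.82 = 102.18→102) → #C25766
27%: (249 − 67.23 = 181.77→182, 112 − 30.24 = 81.76→82, 131 − 35.37 = 95.63→96) → #B65260
35%: (249 − 87.15 = 161.85→162, 112 − 39.2 = 72.8→73, 131 − 45.85 = 85.15→85) → #A24955

#DE6475, #C25766, #B65260, #A24955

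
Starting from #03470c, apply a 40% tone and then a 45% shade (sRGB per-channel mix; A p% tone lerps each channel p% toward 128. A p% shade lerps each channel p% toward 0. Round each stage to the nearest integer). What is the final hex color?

#03470c is rgb(3, 71, 12).
Lerp each channel 40% toward 128:
  R: 3 + 50 = 53 → 53
  G: 71 + 22.8 = 93.8 → 94
  B: 12 + 0.4×(128−12) = 12 + 46.4 = 58.4 → 58
After the tone: rgb(53, 94, 58) = #355e3a.
A 45% shade moves each channel 45% toward 0:
  R: 53 + 0.45×(0−53) = 53 − 23.85 = 29.15 → 29
  G: 94 − 42.3 = 51.7 → 52
  B: 58 + 0.45×(0−58) = 58 − 26.1 = 31.9 → 32
rgb(29, 52, 32) = #1d3420.

#1d3420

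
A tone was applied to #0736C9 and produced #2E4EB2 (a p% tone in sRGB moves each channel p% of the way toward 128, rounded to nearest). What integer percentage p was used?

#0736C9 is rgb(7, 54, 201); #2E4EB2 is rgb(46, 78, 178).
On the R channel (widest range): 46 ≈ 7 + (p/100)(128 − 7), so p ≈ 100×(46 − 7)/(128 − 7) = 3900/121 = 32.23.
p = 32 reproduces all three channels after rounding.

32%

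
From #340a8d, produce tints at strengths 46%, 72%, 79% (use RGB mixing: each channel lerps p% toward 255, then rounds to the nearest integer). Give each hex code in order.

#340a8d is rgb(52, 10, 141).
46%: (52 + 93.38 = 145.38→145, 10 + 112.7 = 122.7→123, 141 + 52.44 = 193.44→193) → #917bc1
72%: (52 + 146.16 = 198.16→198, 10 + 176.4 = 186.4→186, 141 + 82.08 = 223.08→223) → #c6badf
79%: (52 + 160.37 = 212.37→212, 10 + 193.55 = 203.55→204, 141 + 90.06 = 231.06→231) → #d4cce7

#917bc1, #c6badf, #d4cce7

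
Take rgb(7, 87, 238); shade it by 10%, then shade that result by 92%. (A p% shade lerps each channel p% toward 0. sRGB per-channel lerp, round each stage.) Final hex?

#000611

Lerp each channel 10% toward 0:
  R: 7 − 0.7 = 6.3 → 6
  G: 87 − 8.7 = 78.3 → 78
  B: 238 − 23.8 = 214.2 → 214
After the shade: rgb(6, 78, 214) = #064ED6.
Per channel, c → c + 0.92(0 − c):
  R: 6 + 0.92×(0−6) = 6 − 5.52 = 0.48 → 0
  G: 78 − 71.76 = 6.24 → 6
  B: 214 + 0.92×(0−214) = 214 − 196.88 = 17.12 → 17
rgb(0, 6, 17) = #000611.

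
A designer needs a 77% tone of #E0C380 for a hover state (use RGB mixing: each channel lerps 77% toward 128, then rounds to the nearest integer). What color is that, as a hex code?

#E0C380 is rgb(224, 195, 128).
Per channel, c → c + 0.77(128 − c):
  R: 224 + 0.77×(128−224) = 224 − 73.92 = 150.08 → 150
  G: 195 − 51.59 = 143.41 → 143
  B: 128 + 0.77×(128−128) = 128 + 0 = 128 → 128
rgb(150, 143, 128) = #968F80.

#968F80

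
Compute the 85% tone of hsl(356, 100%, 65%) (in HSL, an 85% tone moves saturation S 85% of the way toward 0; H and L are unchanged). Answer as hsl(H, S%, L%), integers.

hsl(356, 15%, 65%)

S moves 85% from 100 toward 0: 100 − 85 = 15 → 15.
H and L are unchanged.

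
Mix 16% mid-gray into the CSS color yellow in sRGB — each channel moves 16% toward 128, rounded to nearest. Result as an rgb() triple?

CSS yellow is rgb(255, 255, 0).
Lerp each channel 16% toward 128:
  R: 255 − 20.32 = 234.68 → 235
  G: 255 − 20.32 = 234.68 → 235
  B: 0 + 20.48 = 20.48 → 20

rgb(235, 235, 20)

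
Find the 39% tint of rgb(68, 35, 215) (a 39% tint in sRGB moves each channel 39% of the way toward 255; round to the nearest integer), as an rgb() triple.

Per channel, c → c + 0.39(255 − c):
  R: 68 + 0.39×(255−68) = 68 + 72.93 = 140.93 → 141
  G: 35 + 85.8 = 120.8 → 121
  B: 215 + 0.39×(255−215) = 215 + 15.6 = 230.6 → 231

rgb(141, 121, 231)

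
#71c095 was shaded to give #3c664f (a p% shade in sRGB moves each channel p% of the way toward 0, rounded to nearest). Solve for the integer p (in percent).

#71c095 is rgb(113, 192, 149); #3c664f is rgb(60, 102, 79).
On the G channel (widest range): 102 ≈ 192 + (p/100)(0 − 192), so p ≈ 100×(102 − 192)/(0 − 192) = -9000/-192 = 46.88.
p = 47 reproduces all three channels after rounding.

47%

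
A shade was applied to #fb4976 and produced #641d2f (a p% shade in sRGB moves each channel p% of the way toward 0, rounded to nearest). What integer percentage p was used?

#fb4976 is rgb(251, 73, 118); #641d2f is rgb(100, 29, 47).
On the R channel (widest range): 100 ≈ 251 + (p/100)(0 − 251), so p ≈ 100×(100 − 251)/(0 − 251) = -15100/-251 = 60.16.
p = 60 reproduces all three channels after rounding.

60%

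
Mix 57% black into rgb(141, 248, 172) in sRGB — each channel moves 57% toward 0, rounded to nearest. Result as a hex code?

A 57% shade moves each channel 57% toward 0:
  R: 141 − 80.37 = 60.63 → 61
  G: 248 − 141.36 = 106.64 → 107
  B: 172 − 98.04 = 73.96 → 74
rgb(61, 107, 74) = #3d6b4a.

#3d6b4a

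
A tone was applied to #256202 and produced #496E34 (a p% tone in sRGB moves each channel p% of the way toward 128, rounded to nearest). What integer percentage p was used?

40%

#256202 is rgb(37, 98, 2); #496E34 is rgb(73, 110, 52).
On the B channel (widest range): 52 ≈ 2 + (p/100)(128 − 2), so p ≈ 100×(52 − 2)/(128 − 2) = 5000/126 = 39.68.
p = 40 reproduces all three channels after rounding.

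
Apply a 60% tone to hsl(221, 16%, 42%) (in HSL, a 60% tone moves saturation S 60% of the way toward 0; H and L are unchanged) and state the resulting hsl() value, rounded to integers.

hsl(221, 6%, 42%)

S moves 60% from 16 toward 0: 16 − 9.6 = 6.4 → 6.
H and L are unchanged.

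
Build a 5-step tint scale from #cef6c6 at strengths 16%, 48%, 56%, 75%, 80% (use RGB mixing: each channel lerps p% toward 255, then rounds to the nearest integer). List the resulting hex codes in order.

#cef6c6 is rgb(206, 246, 198).
16%: (206 + 7.84 = 213.84→214, 246 + 1.44 = 247.44→247, 198 + 9.12 = 207.12→207) → #d6f7cf
48%: (206 + 23.52 = 229.52→230, 246 + 4.32 = 250.32→250, 198 + 27.36 = 225.36→225) → #e6fae1
56%: (206 + 27.44 = 233.44→233, 246 + 5.04 = 251.04→251, 198 + 31.92 = 229.92→230) → #e9fbe6
75%: (206 + 36.75 = 242.75→243, 246 + 6.75 = 252.75→253, 198 + 42.75 = 240.75→241) → #f3fdf1
80%: (206 + 39.2 = 245.2→245, 246 + 7.2 = 253.2→253, 198 + 45.6 = 243.6→244) → #f5fdf4

#d6f7cf, #e6fae1, #e9fbe6, #f3fdf1, #f5fdf4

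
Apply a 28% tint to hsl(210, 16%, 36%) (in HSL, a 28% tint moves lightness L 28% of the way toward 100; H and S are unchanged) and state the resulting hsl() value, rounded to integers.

L moves 28% from 36 toward 100: 36 + 17.92 = 53.92 → 54.
H and S are unchanged.

hsl(210, 16%, 54%)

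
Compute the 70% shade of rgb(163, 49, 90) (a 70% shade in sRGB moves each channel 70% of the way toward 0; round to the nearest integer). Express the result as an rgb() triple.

Lerp each channel 70% toward 0:
  R: 163 + 0.7×(0−163) = 163 − 114.1 = 48.9 → 49
  G: 49 − 34.3 = 14.7 → 15
  B: 90 + 0.7×(0−90) = 90 − 63 = 27 → 27

rgb(49, 15, 27)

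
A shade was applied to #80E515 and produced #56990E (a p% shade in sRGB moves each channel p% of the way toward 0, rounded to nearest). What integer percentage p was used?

#80E515 is rgb(128, 229, 21); #56990E is rgb(86, 153, 14).
On the G channel (widest range): 153 ≈ 229 + (p/100)(0 − 229), so p ≈ 100×(153 − 229)/(0 − 229) = -7600/-229 = 33.19.
p = 33 reproduces all three channels after rounding.

33%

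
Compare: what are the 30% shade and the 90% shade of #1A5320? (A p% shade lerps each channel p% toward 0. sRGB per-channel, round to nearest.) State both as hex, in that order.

#123A16, #030803

#1A5320 is rgb(26, 83, 32).
30% shade:
  R: 26 − 7.8 = 18.2 → 18
  G: 83 + 0.3×(0−83) = 83 − 24.9 = 58.1 → 58
  B: 32 + 0.3×(0−32) = 32 − 9.6 = 22.4 → 22
  → #123A16
90% shade:
  R: 26 + 0.9×(0−26) = 26 − 23.4 = 2.6 → 3
  G: 83 + 0.9×(0−83) = 83 − 74.7 = 8.3 → 8
  B: 32 + 0.9×(0−32) = 32 − 28.8 = 3.2 → 3
  → #030803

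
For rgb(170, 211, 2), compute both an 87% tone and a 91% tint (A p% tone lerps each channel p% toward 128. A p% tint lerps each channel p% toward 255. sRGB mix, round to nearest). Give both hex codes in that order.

87% tone:
  R: 170 + 0.87×(128−170) = 170 − 36.54 = 133.46 → 133
  G: 211 − 72.21 = 138.79 → 139
  B: 2 + 109.62 = 111.62 → 112
  → #858B70
91% tint:
  R: 170 + 77.35 = 247.35 → 247
  G: 211 + 40.04 = 251.04 → 251
  B: 2 + 0.91×(255−2) = 2 + 230.23 = 232.23 → 232
  → #F7FBE8

#858B70, #F7FBE8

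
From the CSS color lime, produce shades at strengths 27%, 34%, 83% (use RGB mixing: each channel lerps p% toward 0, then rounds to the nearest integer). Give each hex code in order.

CSS lime is rgb(0, 255, 0).
27%: (0→0, 255 − 68.85 = 186.15→186, 0→0) → #00BA00
34%: (0→0, 255 − 86.7 = 168.3→168, 0→0) → #00A800
83%: (0→0, 255 − 211.65 = 43.35→43, 0→0) → #002B00

#00BA00, #00A800, #002B00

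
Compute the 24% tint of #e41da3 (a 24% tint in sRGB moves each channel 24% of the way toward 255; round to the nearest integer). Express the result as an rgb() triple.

rgb(234, 83, 185)

#e41da3 is rgb(228, 29, 163).
Per channel, c → c + 0.24(255 − c):
  R: 228 + 6.48 = 234.48 → 234
  G: 29 + 54.24 = 83.24 → 83
  B: 163 + 0.24×(255−163) = 163 + 22.08 = 185.08 → 185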